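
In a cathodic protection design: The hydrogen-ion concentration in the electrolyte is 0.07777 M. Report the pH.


pH = −log10[H+]
pH = −log10(0.07777) = 1.11

1.11


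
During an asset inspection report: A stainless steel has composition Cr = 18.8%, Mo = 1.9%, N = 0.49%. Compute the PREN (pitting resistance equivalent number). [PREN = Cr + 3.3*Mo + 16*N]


Apply the PREN formula: PREN = Cr + 3.3*Mo + 16*N
PREN = 18.8 + 3.3*1.9 + 16*0.49
PREN = 18.8 + 6.27 + 7.84 = 32.91

32.91


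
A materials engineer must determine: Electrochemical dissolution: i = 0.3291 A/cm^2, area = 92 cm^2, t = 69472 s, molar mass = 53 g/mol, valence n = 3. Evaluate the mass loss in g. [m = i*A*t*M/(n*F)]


Apply Faraday's law: m = i*A*t*M / (n*F)
Total charge passed Q = i*A*t = 0.3291*92*69472 = 2103417.6384 C
m = Q*M/(n*F) = 2103417.6384*53/(3*96485) = 385.14151 g

385.14151 g


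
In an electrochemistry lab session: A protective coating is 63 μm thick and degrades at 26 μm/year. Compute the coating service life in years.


Service life = thickness / degradation rate
Life = 63 / 26 = 2.4 years

2.4 years


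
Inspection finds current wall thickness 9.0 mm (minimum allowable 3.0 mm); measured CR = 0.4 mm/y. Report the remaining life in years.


Apply the remaining-life relation: RL = (t_current − t_min) / CR
RL = (9.0 − 3.0) / 0.4 = 6.0 / 0.4 = 15.0 years

15.0 years


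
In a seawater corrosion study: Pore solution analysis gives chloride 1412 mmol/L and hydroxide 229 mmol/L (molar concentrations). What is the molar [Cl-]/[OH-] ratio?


Threshold parameter = [Cl-] / [OH-] (molar basis; both in mmol/L, so units cancel)
Ratio = 1412 / 229 = 6.17

6.17


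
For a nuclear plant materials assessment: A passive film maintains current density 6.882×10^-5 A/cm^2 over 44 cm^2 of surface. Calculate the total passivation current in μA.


I = i_pass * A, then convert A → μA (×10^6)
I = 6.882×10^-5 * 44 * 10^6 = 3028.08 μA

3028.08 μA


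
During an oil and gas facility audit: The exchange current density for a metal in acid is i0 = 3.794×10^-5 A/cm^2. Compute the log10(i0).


i0 = 3.794×10^-5 A/cm^2
log10(i0) = -4.421

-4.421


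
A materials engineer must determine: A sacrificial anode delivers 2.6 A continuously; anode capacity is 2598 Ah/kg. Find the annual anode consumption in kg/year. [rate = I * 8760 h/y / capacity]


Annual consumption = current * hours per year / capacity
Rate = 2.6 * 8760 / 2598 = 8.8 kg/year

8.8 kg/year


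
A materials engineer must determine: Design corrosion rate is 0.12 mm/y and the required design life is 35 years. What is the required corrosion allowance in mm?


Corrosion allowance = CR × design life
CA = 0.12 * 35 = 4.2 mm

4.2 mm


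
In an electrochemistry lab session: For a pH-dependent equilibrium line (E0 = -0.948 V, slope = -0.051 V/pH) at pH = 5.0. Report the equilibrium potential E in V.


Apply the Pourbaix line equation: E = E0 + slope*pH
E = -0.948 + (-0.051)*5.0 = -0.948 + (-0.255) = -1.203 V
Rounded to 4 decimal places: E = -1.2030 V

-1.2030 V


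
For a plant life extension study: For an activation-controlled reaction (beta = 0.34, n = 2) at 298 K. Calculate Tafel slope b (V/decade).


Apply the Tafel slope relation: b = 2.303*R*T/(beta*n*F)
Numerator: 2.303 * 8.314 * 298 = 5705.85
Denominator: 0.34 * 2 * 96485 = 65609.8
b = 5705.85 / 65609.8 = 0.087 V/decade

0.087 V/decade


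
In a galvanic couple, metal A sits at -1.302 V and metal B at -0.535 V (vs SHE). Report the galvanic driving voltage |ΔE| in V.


Driving voltage is the absolute potential difference.
|ΔE| = |-1.302 − (-0.535)| = 0.767 V

0.767 V


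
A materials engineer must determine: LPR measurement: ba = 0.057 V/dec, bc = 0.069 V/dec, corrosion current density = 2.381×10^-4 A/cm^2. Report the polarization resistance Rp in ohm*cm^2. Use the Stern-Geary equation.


Apply the Stern-Geary equation: Rp = ba*bc / (2.303*icorr*(ba+bc))
ba*bc = 0.057*0.069 = 0.003933
ba+bc = 0.126; 2.303*icorr*(ba+bc) = 2.303*2.381×10^-4*0.126 = 6.9091382×10^-5
Rp = 0.003933 / 6.9091382×10^-5 = 56.9 ohm*cm^2

56.9 ohm*cm^2


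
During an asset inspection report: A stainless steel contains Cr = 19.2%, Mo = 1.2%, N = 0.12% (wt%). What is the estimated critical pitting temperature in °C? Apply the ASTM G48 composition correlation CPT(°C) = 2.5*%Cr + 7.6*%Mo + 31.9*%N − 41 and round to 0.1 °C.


Apply the ASTM G48 empirical CPT estimate: CPT(°C) = 2.5*%Cr + 7.6*%Mo + 31.9*%N − 41
2.5*19.2 = 48; 7.6*1.2 = 9.12; 31.9*0.12 = 3.828
CPT = 48 + 9.12 + 3.828 − 41 = 19.948 °C
Rounded to 0.1 °C: CPT ≈ 19.9 °C

19.9 °C


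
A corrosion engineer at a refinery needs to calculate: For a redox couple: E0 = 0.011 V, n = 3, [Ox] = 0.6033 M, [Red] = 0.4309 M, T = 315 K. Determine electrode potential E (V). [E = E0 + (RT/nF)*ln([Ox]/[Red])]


Apply the Nernst equation: E = E0 + (RT/nF)*ln([Ox]/[Red])
Step 1: RT/nF = 8.314*315/(3*96485) = 0.00904773 V
Step 2: [Ox]/[Red] = 0.6033/0.4309 = 1.400093
Step 3: ln(1.400093) = 0.336539
Step 4: correction = 0.00904773 * 0.336539 = 0.003 V
E = 0.011 + 0.003 = 0.014 V

0.014 V


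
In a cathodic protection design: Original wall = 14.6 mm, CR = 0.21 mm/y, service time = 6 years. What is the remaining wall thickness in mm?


Remaining wall = original − CR × time
t = 14.6 − 0.21*6 = 14.6 − 1.26 = 13.34 mm

13.34 mm


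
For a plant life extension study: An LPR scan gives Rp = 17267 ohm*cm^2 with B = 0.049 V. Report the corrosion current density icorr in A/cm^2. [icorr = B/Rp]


Apply the Stern-Geary relation: icorr = B / Rp
icorr = 0.049 / 17267 = 2.838×10^-6 A/cm^2

2.838×10^-6 A/cm^2


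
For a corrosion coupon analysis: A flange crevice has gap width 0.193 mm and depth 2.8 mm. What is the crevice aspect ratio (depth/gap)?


Aspect ratio = depth / gap
Ratio = 2.8 / 0.193 = 14.5

14.5


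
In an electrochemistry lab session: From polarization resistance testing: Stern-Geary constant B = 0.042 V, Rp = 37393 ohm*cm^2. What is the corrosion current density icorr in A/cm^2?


Apply the Stern-Geary relation: icorr = B / Rp
icorr = 0.042 / 37393 = 1.123×10^-6 A/cm^2

1.123×10^-6 A/cm^2


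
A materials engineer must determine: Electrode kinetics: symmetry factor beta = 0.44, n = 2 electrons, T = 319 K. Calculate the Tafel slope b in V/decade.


Apply the Tafel slope relation: b = 2.303*R*T/(beta*n*F)
Numerator: 2.303 * 8.314 * 319 = 6107.94
Denominator: 0.44 * 2 * 96485 = 84906.8
b = 6107.94 / 84906.8 = 0.0719 V/decade

0.0719 V/decade


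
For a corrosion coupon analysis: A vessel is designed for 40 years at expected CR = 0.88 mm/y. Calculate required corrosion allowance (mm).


Corrosion allowance = CR × design life
CA = 0.88 * 40 = 35.2 mm

35.2 mm


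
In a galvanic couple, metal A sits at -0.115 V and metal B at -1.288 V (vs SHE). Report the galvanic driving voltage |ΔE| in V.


Driving voltage is the absolute potential difference.
|ΔE| = |-0.115 − (-1.288)| = 1.173 V

1.173 V


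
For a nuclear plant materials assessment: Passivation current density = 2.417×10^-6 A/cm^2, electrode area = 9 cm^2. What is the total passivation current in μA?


I = i_pass * A, then convert A → μA (×10^6)
I = 2.417×10^-6 * 9 * 10^6 = 21.75 μA

21.75 μA


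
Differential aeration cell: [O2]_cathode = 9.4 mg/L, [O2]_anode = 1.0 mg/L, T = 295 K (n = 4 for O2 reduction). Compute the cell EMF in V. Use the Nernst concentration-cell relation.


Apply the Nernst concentration-cell relation: E = (RT/nF)*ln(C_cathode/C_anode)
RT/nF = 8.314*295/(4*96485) = 0.00635495 V
ln(9.4/1.0) = 2.24071
E = 0.00635495 * 2.24071 = 0.01424 V

0.01424 V


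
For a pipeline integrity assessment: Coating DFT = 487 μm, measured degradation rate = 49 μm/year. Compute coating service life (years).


Service life = thickness / degradation rate
Life = 487 / 49 = 9.9 years

9.9 years


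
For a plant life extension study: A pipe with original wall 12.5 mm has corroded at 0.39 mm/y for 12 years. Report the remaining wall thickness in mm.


Remaining wall = original − CR × time
t = 12.5 − 0.39*12 = 12.5 − 4.68 = 7.82 mm

7.82 mm


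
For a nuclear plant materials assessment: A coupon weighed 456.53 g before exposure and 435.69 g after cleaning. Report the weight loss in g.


Weight loss = initial − final
WL = 456.53 − 435.69 = 20.84 g

20.84 g


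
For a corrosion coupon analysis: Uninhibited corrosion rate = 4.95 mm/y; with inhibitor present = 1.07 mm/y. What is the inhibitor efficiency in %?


Apply the inhibitor-efficiency definition: IE = (CR_blank − CR_inh)/CR_blank × 100
IE = (4.95 − 1.07) / 4.95 × 100
IE = 3.88 / 4.95 × 100 = 78.4 %

78.4 %


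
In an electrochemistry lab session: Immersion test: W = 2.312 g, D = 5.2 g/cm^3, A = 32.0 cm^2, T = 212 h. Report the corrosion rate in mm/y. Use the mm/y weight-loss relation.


Apply the mm/y weight-loss relation: CR = 87600 * W / (D * A * T)
Numerator: 87600 * 2.312 = 202531.2
Denominator: 5.2 * 32.0 * 212 = 35276.8
CR = 202531.2 / 35276.8 = 5.7412 mm/y

5.7412 mm/y


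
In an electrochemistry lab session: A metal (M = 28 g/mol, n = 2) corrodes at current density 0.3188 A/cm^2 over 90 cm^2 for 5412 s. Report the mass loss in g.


Apply Faraday's law: m = i*A*t*M / (n*F)
Total charge passed Q = i*A*t = 0.3188*90*5412 = 155281.104 C
m = Q*M/(n*F) = 155281.104*28/(2*96485) = 22.5313 g

22.5313 g


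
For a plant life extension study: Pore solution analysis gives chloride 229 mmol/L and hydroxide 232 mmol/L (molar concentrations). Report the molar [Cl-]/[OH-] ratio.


Threshold parameter = [Cl-] / [OH-] (molar basis; both in mmol/L, so units cancel)
Ratio = 229 / 232 = 0.99

0.99


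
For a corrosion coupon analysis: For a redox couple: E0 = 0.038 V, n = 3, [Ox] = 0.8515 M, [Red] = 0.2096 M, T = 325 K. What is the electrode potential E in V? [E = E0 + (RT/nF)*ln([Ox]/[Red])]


Apply the Nernst equation: E = E0 + (RT/nF)*ln([Ox]/[Red])
Step 1: RT/nF = 8.314*325/(3*96485) = 0.00933496 V
Step 2: [Ox]/[Red] = 0.8515/0.2096 = 4.0625
Step 3: ln(4.0625) = 1.401799
Step 4: correction = 0.00933496 * 1.401799 = 0.013 V
E = 0.038 + 0.013 = 0.051 V

0.051 V


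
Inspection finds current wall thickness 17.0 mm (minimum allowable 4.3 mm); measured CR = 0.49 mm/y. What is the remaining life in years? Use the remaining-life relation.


Apply the remaining-life relation: RL = (t_current − t_min) / CR
RL = (17.0 − 4.3) / 0.49 = 12.7 / 0.49 = 25.9 years

25.9 years


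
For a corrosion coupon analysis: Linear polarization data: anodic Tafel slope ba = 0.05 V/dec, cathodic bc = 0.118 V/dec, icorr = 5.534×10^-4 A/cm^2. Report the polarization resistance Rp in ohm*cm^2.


Apply the Stern-Geary equation: Rp = ba*bc / (2.303*icorr*(ba+bc))
ba*bc = 0.05*0.118 = 0.0059
ba+bc = 0.168; 2.303*icorr*(ba+bc) = 2.303*5.534×10^-4*0.168 = 2.1411267×10^-4
Rp = 0.0059 / 2.1411267×10^-4 = 27.56 ohm*cm^2

27.56 ohm*cm^2


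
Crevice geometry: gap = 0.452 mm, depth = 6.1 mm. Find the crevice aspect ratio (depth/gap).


Aspect ratio = depth / gap
Ratio = 6.1 / 0.452 = 13.5

13.5


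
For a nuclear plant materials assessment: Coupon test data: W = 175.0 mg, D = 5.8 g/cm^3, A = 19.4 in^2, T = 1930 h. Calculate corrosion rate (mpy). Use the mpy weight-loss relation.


Apply the mpy weight-loss relation: CR = 534 * W / (D * A * T)
Numerator: 534 * 175.0 = 93450.0
Denominator: 5.8 * 19.4 * 1930 = 217163.6
CR = 93450.0 / 217163.6 = 0.43032 mpy

0.43032 mpy


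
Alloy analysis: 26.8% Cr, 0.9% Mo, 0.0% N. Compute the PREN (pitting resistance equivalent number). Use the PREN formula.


Apply the PREN formula: PREN = Cr + 3.3*Mo + 16*N
PREN = 26.8 + 3.3*0.9 + 16*0.0
PREN = 26.8 + 2.97 + 0.0 = 29.77

29.77


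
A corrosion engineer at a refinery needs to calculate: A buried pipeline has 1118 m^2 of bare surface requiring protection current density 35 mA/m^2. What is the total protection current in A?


I = area * current density, then convert mA → A (÷1000)
I = 1118 * 35 / 1000 = 39.13 A

39.13 A


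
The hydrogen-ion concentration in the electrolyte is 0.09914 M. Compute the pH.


pH = −log10[H+]
pH = −log10(0.09914) = 1.0

1.0


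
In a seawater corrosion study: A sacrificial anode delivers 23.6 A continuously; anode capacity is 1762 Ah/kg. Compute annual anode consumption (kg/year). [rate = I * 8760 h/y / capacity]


Annual consumption = current * hours per year / capacity
Rate = 23.6 * 8760 / 1762 = 117.3 kg/year

117.3 kg/year


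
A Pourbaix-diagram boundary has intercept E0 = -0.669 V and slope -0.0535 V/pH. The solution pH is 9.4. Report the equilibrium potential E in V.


Apply the Pourbaix line equation: E = E0 + slope*pH
E = -0.669 + (-0.0535)*9.4 = -0.669 + (-0.5029) = -1.1719 V
Rounded to 4 decimal places: E = -1.1719 V

-1.1719 V


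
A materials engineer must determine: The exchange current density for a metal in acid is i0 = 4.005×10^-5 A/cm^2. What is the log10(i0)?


i0 = 4.005×10^-5 A/cm^2
log10(i0) = -4.397

-4.397


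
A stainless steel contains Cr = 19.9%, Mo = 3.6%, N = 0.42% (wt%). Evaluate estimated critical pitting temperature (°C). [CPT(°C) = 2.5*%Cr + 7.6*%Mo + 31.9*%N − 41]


Apply the ASTM G48 empirical CPT estimate: CPT(°C) = 2.5*%Cr + 7.6*%Mo + 31.9*%N − 41
2.5*19.9 = 49.75; 7.6*3.6 = 27.36; 31.9*0.42 = 13.398
CPT = 49.75 + 27.36 + 13.398 − 41 = 49.508 °C
Rounded to 0.1 °C: CPT ≈ 49.5 °C

49.5 °C


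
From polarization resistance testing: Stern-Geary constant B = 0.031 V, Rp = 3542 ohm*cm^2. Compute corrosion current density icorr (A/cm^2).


Apply the Stern-Geary relation: icorr = B / Rp
icorr = 0.031 / 3542 = 8.752×10^-6 A/cm^2

8.752×10^-6 A/cm^2


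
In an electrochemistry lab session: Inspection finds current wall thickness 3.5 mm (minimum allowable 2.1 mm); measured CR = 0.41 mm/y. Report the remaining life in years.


Apply the remaining-life relation: RL = (t_current − t_min) / CR
RL = (3.5 − 2.1) / 0.41 = 1.4 / 0.41 = 3.4 years

3.4 years


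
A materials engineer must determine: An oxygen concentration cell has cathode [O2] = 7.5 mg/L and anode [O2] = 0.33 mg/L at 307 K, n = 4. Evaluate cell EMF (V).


Apply the Nernst concentration-cell relation: E = (RT/nF)*ln(C_cathode/C_anode)
RT/nF = 8.314*307/(4*96485) = 0.00661346 V
ln(7.5/0.33) = 3.12357
E = 0.00661346 * 3.12357 = 0.02066 V

0.02066 V


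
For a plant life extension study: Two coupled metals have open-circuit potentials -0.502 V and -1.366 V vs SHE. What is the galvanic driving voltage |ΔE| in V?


Driving voltage is the absolute potential difference.
|ΔE| = |-0.502 − (-1.366)| = 0.864 V

0.864 V


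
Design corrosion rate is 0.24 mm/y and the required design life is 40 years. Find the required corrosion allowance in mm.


Corrosion allowance = CR × design life
CA = 0.24 * 40 = 9.6 mm

9.6 mm


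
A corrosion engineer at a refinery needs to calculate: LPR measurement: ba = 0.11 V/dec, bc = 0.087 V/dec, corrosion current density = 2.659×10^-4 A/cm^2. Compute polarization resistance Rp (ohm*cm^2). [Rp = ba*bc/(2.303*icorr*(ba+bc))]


Apply the Stern-Geary equation: Rp = ba*bc / (2.303*icorr*(ba+bc))
ba*bc = 0.11*0.087 = 0.00957
ba+bc = 0.197; 2.303*icorr*(ba+bc) = 2.303*2.659×10^-4*0.197 = 1.2063644×10^-4
Rp = 0.00957 / 1.2063644×10^-4 = 79.33 ohm*cm^2

79.33 ohm*cm^2


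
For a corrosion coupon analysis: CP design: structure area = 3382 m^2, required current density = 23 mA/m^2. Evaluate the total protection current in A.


I = area * current density, then convert mA → A (÷1000)
I = 3382 * 23 / 1000 = 77.79 A

77.79 A


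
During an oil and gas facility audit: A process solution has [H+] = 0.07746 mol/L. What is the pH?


pH = −log10[H+]
pH = −log10(0.07746) = 1.11

1.11


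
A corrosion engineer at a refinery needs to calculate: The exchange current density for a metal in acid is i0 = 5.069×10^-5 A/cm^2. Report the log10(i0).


i0 = 5.069×10^-5 A/cm^2
log10(i0) = -4.295

-4.295


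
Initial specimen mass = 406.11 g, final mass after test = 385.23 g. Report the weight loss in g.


Weight loss = initial − final
WL = 406.11 − 385.23 = 20.88 g

20.88 g


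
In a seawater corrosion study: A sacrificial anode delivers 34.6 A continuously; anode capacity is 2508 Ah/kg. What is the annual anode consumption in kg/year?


Annual consumption = current * hours per year / capacity
Rate = 34.6 * 8760 / 2508 = 120.9 kg/year

120.9 kg/year


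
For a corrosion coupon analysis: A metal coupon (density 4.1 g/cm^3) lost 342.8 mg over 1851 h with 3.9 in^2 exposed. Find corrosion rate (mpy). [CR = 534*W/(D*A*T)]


Apply the mpy weight-loss relation: CR = 534 * W / (D * A * T)
Numerator: 534 * 342.8 = 183055.2
Denominator: 4.1 * 3.9 * 1851 = 29597.49
CR = 183055.2 / 29597.49 = 6.1848 mpy

6.1848 mpy


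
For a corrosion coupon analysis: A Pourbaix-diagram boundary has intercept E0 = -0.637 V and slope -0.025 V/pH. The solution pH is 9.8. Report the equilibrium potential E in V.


Apply the Pourbaix line equation: E = E0 + slope*pH
E = -0.637 + (-0.025)*9.8 = -0.637 + (-0.245) = -0.882 V
Rounded to 3 decimal places: E = -0.882 V

-0.882 V


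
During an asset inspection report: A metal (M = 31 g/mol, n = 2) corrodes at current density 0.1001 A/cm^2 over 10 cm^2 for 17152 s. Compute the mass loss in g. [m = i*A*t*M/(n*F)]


Apply Faraday's law: m = i*A*t*M / (n*F)
Total charge passed Q = i*A*t = 0.1001*10*17152 = 17169.152 C
m = Q*M/(n*F) = 17169.152*31/(2*96485) = 2.75817 g

2.75817 g


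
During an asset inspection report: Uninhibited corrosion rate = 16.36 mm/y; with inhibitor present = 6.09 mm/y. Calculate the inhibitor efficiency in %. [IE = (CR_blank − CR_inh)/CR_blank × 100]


Apply the inhibitor-efficiency definition: IE = (CR_blank − CR_inh)/CR_blank × 100
IE = (16.36 − 6.09) / 16.36 × 100
IE = 10.27 / 16.36 × 100 = 62.8 %

62.8 %


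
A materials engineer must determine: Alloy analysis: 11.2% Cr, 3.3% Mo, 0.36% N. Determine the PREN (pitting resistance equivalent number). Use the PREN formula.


Apply the PREN formula: PREN = Cr + 3.3*Mo + 16*N
PREN = 11.2 + 3.3*3.3 + 16*0.36
PREN = 11.2 + 10.89 + 5.76 = 27.85

27.85


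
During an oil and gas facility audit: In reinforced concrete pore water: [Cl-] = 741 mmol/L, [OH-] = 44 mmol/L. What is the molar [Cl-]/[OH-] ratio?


Threshold parameter = [Cl-] / [OH-] (molar basis; both in mmol/L, so units cancel)
Ratio = 741 / 44 = 16.84

16.84


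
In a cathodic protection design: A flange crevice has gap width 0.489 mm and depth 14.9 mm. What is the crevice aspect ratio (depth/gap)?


Aspect ratio = depth / gap
Ratio = 14.9 / 0.489 = 30.5

30.5


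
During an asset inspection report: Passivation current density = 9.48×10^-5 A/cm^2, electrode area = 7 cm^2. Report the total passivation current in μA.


I = i_pass * A, then convert A → μA (×10^6)
I = 9.48×10^-5 * 7 * 10^6 = 663.6 μA

663.6 μA


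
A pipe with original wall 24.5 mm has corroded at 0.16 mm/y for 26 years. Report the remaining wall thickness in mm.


Remaining wall = original − CR × time
t = 24.5 − 0.16*26 = 24.5 − 4.16 = 20.34 mm

20.34 mm


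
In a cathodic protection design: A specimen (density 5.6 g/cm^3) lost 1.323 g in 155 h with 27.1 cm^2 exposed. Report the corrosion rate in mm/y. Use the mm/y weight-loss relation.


Apply the mm/y weight-loss relation: CR = 87600 * W / (D * A * T)
Numerator: 87600 * 1.323 = 115894.8
Denominator: 5.6 * 27.1 * 155 = 23522.8
CR = 115894.8 / 23522.8 = 4.9269 mm/y

4.9269 mm/y


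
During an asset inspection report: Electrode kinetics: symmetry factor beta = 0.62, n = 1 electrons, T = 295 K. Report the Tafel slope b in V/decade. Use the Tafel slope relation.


Apply the Tafel slope relation: b = 2.303*R*T/(beta*n*F)
Numerator: 2.303 * 8.314 * 295 = 5648.41
Denominator: 0.62 * 1 * 96485 = 59820.7
b = 5648.41 / 59820.7 = 0.094 V/decade

0.094 V/decade


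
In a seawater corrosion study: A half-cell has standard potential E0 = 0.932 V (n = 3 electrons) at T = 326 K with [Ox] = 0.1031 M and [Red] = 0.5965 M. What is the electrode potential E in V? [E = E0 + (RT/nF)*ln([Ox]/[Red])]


Apply the Nernst equation: E = E0 + (RT/nF)*ln([Ox]/[Red])
Step 1: RT/nF = 8.314*326/(3*96485) = 0.00936368 V
Step 2: [Ox]/[Red] = 0.1031/0.5965 = 0.172842
Step 3: ln(0.172842) = -1.755377
Step 4: correction = 0.00936368 * -1.755377 = -0.016 V
E = 0.932 + -0.016 = 0.916 V

0.916 V


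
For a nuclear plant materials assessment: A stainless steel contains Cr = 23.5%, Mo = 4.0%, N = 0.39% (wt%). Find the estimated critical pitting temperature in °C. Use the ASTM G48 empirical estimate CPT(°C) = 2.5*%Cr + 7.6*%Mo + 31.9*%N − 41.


Apply the ASTM G48 empirical CPT estimate: CPT(°C) = 2.5*%Cr + 7.6*%Mo + 31.9*%N − 41
2.5*23.5 = 58.75; 7.6*4.0 = 30.4; 31.9*0.39 = 12.441
CPT = 58.75 + 30.4 + 12.441 − 41 = 60.591 °C
Rounded to 0.1 °C: CPT ≈ 60.6 °C

60.6 °C


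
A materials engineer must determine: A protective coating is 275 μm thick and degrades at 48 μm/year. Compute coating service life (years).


Service life = thickness / degradation rate
Life = 275 / 48 = 5.7 years

5.7 years


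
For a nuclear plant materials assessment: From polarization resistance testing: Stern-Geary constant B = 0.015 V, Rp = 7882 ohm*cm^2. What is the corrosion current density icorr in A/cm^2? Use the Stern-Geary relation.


Apply the Stern-Geary relation: icorr = B / Rp
icorr = 0.015 / 7882 = 1.903×10^-6 A/cm^2

1.903×10^-6 A/cm^2


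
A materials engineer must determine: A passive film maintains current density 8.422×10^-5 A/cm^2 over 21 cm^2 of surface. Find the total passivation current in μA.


I = i_pass * A, then convert A → μA (×10^6)
I = 8.422×10^-5 * 21 * 10^6 = 1768.62 μA

1768.62 μA


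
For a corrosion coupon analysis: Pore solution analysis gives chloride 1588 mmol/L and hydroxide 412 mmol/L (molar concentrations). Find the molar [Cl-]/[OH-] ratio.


Threshold parameter = [Cl-] / [OH-] (molar basis; both in mmol/L, so units cancel)
Ratio = 1588 / 412 = 3.85

3.85


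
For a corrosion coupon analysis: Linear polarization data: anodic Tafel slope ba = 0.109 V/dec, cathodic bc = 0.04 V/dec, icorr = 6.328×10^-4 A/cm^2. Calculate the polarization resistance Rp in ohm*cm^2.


Apply the Stern-Geary equation: Rp = ba*bc / (2.303*icorr*(ba+bc))
ba*bc = 0.109*0.04 = 0.00436
ba+bc = 0.149; 2.303*icorr*(ba+bc) = 2.303*6.328×10^-4*0.149 = 2.1714342×10^-4
Rp = 0.00436 / 2.1714342×10^-4 = 20.1 ohm*cm^2

20.1 ohm*cm^2


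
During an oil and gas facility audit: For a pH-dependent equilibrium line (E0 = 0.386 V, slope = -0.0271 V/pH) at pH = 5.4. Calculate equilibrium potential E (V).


Apply the Pourbaix line equation: E = E0 + slope*pH
E = 0.386 + (-0.0271)*5.4 = 0.386 + (-0.14634) = 0.23966 V
Rounded to 4 decimal places: E = 0.2397 V

0.2397 V


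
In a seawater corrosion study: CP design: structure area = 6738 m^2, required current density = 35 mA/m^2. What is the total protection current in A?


I = area * current density, then convert mA → A (÷1000)
I = 6738 * 35 / 1000 = 235.83 A

235.83 A


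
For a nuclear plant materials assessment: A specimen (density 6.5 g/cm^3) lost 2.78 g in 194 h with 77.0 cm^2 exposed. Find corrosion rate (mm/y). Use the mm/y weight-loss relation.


Apply the mm/y weight-loss relation: CR = 87600 * W / (D * A * T)
Numerator: 87600 * 2.78 = 243528.0
Denominator: 6.5 * 77.0 * 194 = 97097.0
CR = 243528.0 / 97097.0 = 2.50809 mm/y

2.50809 mm/y


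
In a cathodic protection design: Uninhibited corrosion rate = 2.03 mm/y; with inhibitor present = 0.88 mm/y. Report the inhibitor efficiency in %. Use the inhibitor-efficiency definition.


Apply the inhibitor-efficiency definition: IE = (CR_blank − CR_inh)/CR_blank × 100
IE = (2.03 − 0.88) / 2.03 × 100
IE = 1.15 / 2.03 × 100 = 56.7 %

56.7 %


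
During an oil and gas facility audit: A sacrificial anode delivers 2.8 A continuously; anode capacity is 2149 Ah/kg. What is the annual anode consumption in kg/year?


Annual consumption = current * hours per year / capacity
Rate = 2.8 * 8760 / 2149 = 11.4 kg/year

11.4 kg/year


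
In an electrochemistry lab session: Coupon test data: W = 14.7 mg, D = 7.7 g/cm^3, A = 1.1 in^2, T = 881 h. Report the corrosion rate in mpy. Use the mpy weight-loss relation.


Apply the mpy weight-loss relation: CR = 534 * W / (D * A * T)
Numerator: 534 * 14.7 = 7849.8
Denominator: 7.7 * 1.1 * 881 = 7462.07
CR = 7849.8 / 7462.07 = 1.052 mpy

1.052 mpy


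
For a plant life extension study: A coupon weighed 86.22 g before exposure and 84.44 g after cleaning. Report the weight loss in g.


Weight loss = initial − final
WL = 86.22 − 84.44 = 1.78 g

1.78 g


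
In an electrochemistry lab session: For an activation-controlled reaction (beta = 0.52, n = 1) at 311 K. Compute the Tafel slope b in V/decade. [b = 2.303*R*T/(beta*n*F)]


Apply the Tafel slope relation: b = 2.303*R*T/(beta*n*F)
Numerator: 2.303 * 8.314 * 311 = 5954.76
Denominator: 0.52 * 1 * 96485 = 50172.2
b = 5954.76 / 50172.2 = 0.119 V/decade

0.119 V/decade


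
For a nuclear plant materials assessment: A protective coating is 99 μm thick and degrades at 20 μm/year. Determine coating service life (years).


Service life = thickness / degradation rate
Life = 99 / 20 = 5.0 years

5.0 years


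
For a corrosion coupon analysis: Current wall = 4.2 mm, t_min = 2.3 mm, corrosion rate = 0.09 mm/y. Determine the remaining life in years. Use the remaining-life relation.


Apply the remaining-life relation: RL = (t_current − t_min) / CR
RL = (4.2 − 2.3) / 0.09 = 1.9 / 0.09 = 21.1 years

21.1 years


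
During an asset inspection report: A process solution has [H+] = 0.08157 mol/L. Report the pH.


pH = −log10[H+]
pH = −log10(0.08157) = 1.09

1.09


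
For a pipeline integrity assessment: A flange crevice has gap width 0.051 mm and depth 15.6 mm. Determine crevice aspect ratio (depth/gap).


Aspect ratio = depth / gap
Ratio = 15.6 / 0.051 = 305.9

305.9


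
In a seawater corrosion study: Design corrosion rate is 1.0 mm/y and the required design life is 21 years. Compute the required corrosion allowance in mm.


Corrosion allowance = CR × design life
CA = 1.0 * 21 = 21.0 mm

21.0 mm


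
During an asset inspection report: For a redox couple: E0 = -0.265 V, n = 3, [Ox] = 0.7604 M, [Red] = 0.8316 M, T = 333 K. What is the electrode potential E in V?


Apply the Nernst equation: E = E0 + (RT/nF)*ln([Ox]/[Red])
Step 1: RT/nF = 8.314*333/(3*96485) = 0.00956474 V
Step 2: [Ox]/[Red] = 0.7604/0.8316 = 0.914382
Step 3: ln(0.914382) = -0.089507
Step 4: correction = 0.00956474 * -0.089507 = -0.0009 V
E = -0.265 + -0.0009 = -0.2659 V

-0.2659 V


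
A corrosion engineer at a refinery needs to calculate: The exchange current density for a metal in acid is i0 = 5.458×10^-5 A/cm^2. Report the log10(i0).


i0 = 5.458×10^-5 A/cm^2
log10(i0) = -4.263

-4.263


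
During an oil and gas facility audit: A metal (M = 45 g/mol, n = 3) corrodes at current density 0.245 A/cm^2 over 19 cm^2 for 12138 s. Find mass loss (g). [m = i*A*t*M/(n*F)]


Apply Faraday's law: m = i*A*t*M / (n*F)
Total charge passed Q = i*A*t = 0.245*19*12138 = 56502.39 C
m = Q*M/(n*F) = 56502.39*45/(3*96485) = 8.78412 g

8.78412 g


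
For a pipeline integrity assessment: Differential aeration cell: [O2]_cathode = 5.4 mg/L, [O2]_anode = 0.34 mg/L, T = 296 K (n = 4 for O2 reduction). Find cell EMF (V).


Apply the Nernst concentration-cell relation: E = (RT/nF)*ln(C_cathode/C_anode)
RT/nF = 8.314*296/(4*96485) = 0.00637649 V
ln(5.4/0.34) = 2.76521
E = 0.00637649 * 2.76521 = 0.01763 V

0.01763 V


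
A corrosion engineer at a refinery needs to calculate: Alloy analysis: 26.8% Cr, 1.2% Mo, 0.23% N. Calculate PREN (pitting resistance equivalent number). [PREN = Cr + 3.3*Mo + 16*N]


Apply the PREN formula: PREN = Cr + 3.3*Mo + 16*N
PREN = 26.8 + 3.3*1.2 + 16*0.23
PREN = 26.8 + 3.96 + 3.68 = 34.44

34.44


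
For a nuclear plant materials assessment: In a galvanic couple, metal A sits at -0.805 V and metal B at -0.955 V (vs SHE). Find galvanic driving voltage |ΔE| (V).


Driving voltage is the absolute potential difference.
|ΔE| = |-0.805 − (-0.955)| = 0.15 V

0.15 V


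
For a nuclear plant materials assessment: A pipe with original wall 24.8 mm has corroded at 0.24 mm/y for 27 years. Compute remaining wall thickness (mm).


Remaining wall = original − CR × time
t = 24.8 − 0.24*27 = 24.8 − 6.48 = 18.32 mm

18.32 mm


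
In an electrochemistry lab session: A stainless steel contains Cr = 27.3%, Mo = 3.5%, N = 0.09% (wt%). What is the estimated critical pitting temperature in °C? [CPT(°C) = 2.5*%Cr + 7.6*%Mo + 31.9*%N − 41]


Apply the ASTM G48 empirical CPT estimate: CPT(°C) = 2.5*%Cr + 7.6*%Mo + 31.9*%N − 41
2.5*27.3 = 68.25; 7.6*3.5 = 26.6; 31.9*0.09 = 2.871
CPT = 68.25 + 26.6 + 2.871 − 41 = 56.721 °C
Rounded to 0.1 °C: CPT ≈ 56.7 °C

56.7 °C


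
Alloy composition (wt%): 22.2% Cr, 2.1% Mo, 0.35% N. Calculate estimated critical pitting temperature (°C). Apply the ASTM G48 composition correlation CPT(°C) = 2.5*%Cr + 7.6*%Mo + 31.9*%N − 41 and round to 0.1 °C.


Apply the ASTM G48 empirical CPT estimate: CPT(°C) = 2.5*%Cr + 7.6*%Mo + 31.9*%N − 41
2.5*22.2 = 55.5; 7.6*2.1 = 15.96; 31.9*0.35 = 11.165
CPT = 55.5 + 15.96 + 11.165 − 41 = 41.625 °C
Rounded to 0.1 °C: CPT ≈ 41.6 °C

41.6 °C


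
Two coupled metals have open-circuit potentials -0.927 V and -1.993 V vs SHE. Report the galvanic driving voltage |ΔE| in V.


Driving voltage is the absolute potential difference.
|ΔE| = |-0.927 − (-1.993)| = 1.066 V

1.066 V


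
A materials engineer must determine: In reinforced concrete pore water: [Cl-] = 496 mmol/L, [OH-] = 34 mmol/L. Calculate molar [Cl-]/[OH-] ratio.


Threshold parameter = [Cl-] / [OH-] (molar basis; both in mmol/L, so units cancel)
Ratio = 496 / 34 = 14.59

14.59


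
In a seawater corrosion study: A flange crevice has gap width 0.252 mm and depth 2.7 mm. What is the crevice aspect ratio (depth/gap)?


Aspect ratio = depth / gap
Ratio = 2.7 / 0.252 = 10.7

10.7


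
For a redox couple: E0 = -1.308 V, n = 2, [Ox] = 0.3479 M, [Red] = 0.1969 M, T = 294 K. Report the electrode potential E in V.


Apply the Nernst equation: E = E0 + (RT/nF)*ln([Ox]/[Red])
Step 1: RT/nF = 8.314*294/(2*96485) = 0.01266682 V
Step 2: [Ox]/[Red] = 0.3479/0.1969 = 1.766887
Step 3: ln(1.766887) = 0.569219
Step 4: correction = 0.01266682 * 0.569219 = 0.007 V
E = -1.308 + 0.007 = -1.301 V

-1.301 V


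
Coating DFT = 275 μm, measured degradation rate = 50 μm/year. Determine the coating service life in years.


Service life = thickness / degradation rate
Life = 275 / 50 = 5.5 years

5.5 years


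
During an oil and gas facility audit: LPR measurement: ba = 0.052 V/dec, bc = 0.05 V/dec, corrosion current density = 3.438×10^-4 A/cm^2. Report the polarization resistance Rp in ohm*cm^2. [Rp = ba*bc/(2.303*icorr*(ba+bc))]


Apply the Stern-Geary equation: Rp = ba*bc / (2.303*icorr*(ba+bc))
ba*bc = 0.052*0.05 = 0.0026
ba+bc = 0.102; 2.303*icorr*(ba+bc) = 2.303*3.438×10^-4*0.102 = 8.0760683×10^-5
Rp = 0.0026 / 8.0760683×10^-5 = 32.19 ohm*cm^2

32.19 ohm*cm^2


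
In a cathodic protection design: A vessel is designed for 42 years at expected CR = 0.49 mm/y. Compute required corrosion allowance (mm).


Corrosion allowance = CR × design life
CA = 0.49 * 42 = 20.58 mm

20.58 mm


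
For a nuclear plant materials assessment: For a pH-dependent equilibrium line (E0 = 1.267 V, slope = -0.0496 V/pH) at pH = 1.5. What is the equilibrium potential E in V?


Apply the Pourbaix line equation: E = E0 + slope*pH
E = 1.267 + (-0.0496)*1.5 = 1.267 + (-0.0744) = 1.1926 V
Rounded to 4 decimal places: E = 1.1926 V

1.1926 V


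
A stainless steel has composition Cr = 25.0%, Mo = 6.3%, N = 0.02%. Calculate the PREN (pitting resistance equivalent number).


Apply the PREN formula: PREN = Cr + 3.3*Mo + 16*N
PREN = 25.0 + 3.3*6.3 + 16*0.02
PREN = 25.0 + 20.79 + 0.32 = 46.11

46.11


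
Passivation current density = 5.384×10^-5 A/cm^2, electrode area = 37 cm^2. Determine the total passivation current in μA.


I = i_pass * A, then convert A → μA (×10^6)
I = 5.384×10^-5 * 37 * 10^6 = 1992.08 μA

1992.08 μA


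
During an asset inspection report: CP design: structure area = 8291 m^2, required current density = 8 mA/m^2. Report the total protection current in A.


I = area * current density, then convert mA → A (÷1000)
I = 8291 * 8 / 1000 = 66.33 A

66.33 A


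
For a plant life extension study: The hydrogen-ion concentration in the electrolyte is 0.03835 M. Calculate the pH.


pH = −log10[H+]
pH = −log10(0.03835) = 1.42

1.42


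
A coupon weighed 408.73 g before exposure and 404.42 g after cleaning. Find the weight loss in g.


Weight loss = initial − final
WL = 408.73 − 404.42 = 4.31 g

4.31 g


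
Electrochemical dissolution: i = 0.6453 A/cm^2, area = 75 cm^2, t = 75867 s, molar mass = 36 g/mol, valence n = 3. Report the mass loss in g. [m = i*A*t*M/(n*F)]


Apply Faraday's law: m = i*A*t*M / (n*F)
Total charge passed Q = i*A*t = 0.6453*75*75867 = 3671773.1325 C
m = Q*M/(n*F) = 3671773.1325*36/(3*96485) = 456.6645 g

456.6645 g


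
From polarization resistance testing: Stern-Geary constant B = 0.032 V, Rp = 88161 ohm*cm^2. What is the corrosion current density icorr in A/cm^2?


Apply the Stern-Geary relation: icorr = B / Rp
icorr = 0.032 / 88161 = 3.63×10^-7 A/cm^2

3.63×10^-7 A/cm^2


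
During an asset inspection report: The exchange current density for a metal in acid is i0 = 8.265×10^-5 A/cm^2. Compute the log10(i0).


i0 = 8.265×10^-5 A/cm^2
log10(i0) = -4.083

-4.083


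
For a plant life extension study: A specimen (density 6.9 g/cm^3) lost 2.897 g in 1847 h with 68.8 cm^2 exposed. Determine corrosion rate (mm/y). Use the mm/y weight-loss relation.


Apply the mm/y weight-loss relation: CR = 87600 * W / (D * A * T)
Numerator: 87600 * 2.897 = 253777.2
Denominator: 6.9 * 68.8 * 1847 = 876807.84
CR = 253777.2 / 876807.84 = 0.28943 mm/y

0.28943 mm/y


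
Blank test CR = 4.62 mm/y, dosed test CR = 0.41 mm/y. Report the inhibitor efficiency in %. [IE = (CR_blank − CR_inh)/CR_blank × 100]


Apply the inhibitor-efficiency definition: IE = (CR_blank − CR_inh)/CR_blank × 100
IE = (4.62 − 0.41) / 4.62 × 100
IE = 4.21 / 4.62 × 100 = 91.1 %

91.1 %


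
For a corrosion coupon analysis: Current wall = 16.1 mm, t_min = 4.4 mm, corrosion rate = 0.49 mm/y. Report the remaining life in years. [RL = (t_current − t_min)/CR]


Apply the remaining-life relation: RL = (t_current − t_min) / CR
RL = (16.1 − 4.4) / 0.49 = 11.7 / 0.49 = 23.9 years

23.9 years


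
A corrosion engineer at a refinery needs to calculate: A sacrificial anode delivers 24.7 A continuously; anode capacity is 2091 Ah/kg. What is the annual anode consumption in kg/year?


Annual consumption = current * hours per year / capacity
Rate = 24.7 * 8760 / 2091 = 103.5 kg/year

103.5 kg/year


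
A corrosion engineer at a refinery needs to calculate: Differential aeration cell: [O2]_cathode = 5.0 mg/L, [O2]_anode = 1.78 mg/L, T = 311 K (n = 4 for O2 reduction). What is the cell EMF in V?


Apply the Nernst concentration-cell relation: E = (RT/nF)*ln(C_cathode/C_anode)
RT/nF = 8.314*311/(4*96485) = 0.00669963 V
ln(5.0/1.78) = 1.03282
E = 0.00669963 * 1.03282 = 0.00692 V

0.00692 V


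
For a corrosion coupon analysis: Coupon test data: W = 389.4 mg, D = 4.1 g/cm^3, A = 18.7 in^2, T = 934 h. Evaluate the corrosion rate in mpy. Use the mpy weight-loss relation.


Apply the mpy weight-loss relation: CR = 534 * W / (D * A * T)
Numerator: 534 * 389.4 = 207939.6
Denominator: 4.1 * 18.7 * 934 = 71609.78
CR = 207939.6 / 71609.78 = 2.904 mpy

2.904 mpy


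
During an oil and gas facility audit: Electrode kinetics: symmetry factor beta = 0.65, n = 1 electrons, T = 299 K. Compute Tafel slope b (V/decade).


Apply the Tafel slope relation: b = 2.303*R*T/(beta*n*F)
Numerator: 2.303 * 8.314 * 299 = 5725.0
Denominator: 0.65 * 1 * 96485 = 62715.25
b = 5725.0 / 62715.25 = 0.0913 V/decade

0.0913 V/decade


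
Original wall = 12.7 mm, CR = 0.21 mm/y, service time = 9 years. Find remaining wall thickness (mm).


Remaining wall = original − CR × time
t = 12.7 − 0.21*9 = 12.7 − 1.89 = 10.81 mm

10.81 mm


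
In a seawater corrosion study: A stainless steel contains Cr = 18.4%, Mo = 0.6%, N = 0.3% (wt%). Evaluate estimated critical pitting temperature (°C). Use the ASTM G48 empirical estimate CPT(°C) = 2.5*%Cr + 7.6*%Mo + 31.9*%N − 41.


Apply the ASTM G48 empirical CPT estimate: CPT(°C) = 2.5*%Cr + 7.6*%Mo + 31.9*%N − 41
2.5*18.4 = 46; 7.6*0.6 = 4.56; 31.9*0.3 = 9.57
CPT = 46 + 4.56 + 9.57 − 41 = 19.13 °C
Rounded to 0.1 °C: CPT ≈ 19.1 °C

19.1 °C


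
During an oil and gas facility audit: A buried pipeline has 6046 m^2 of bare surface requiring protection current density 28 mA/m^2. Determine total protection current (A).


I = area * current density, then convert mA → A (÷1000)
I = 6046 * 28 / 1000 = 169.29 A

169.29 A


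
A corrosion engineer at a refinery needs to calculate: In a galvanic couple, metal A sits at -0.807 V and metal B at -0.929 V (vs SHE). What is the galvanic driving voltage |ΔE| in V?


Driving voltage is the absolute potential difference.
|ΔE| = |-0.807 − (-0.929)| = 0.122 V

0.122 V


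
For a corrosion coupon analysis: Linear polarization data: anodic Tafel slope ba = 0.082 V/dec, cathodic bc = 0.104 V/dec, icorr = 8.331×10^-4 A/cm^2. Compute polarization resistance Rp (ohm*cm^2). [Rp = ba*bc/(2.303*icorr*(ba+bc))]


Apply the Stern-Geary equation: Rp = ba*bc / (2.303*icorr*(ba+bc))
ba*bc = 0.082*0.104 = 0.008528
ba+bc = 0.186; 2.303*icorr*(ba+bc) = 2.303*8.331×10^-4*0.186 = 3.5686505×10^-4
Rp = 0.008528 / 3.5686505×10^-4 = 23.9 ohm*cm^2

23.9 ohm*cm^2


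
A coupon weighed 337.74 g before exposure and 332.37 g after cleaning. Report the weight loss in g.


Weight loss = initial − final
WL = 337.74 − 332.37 = 5.37 g

5.37 g


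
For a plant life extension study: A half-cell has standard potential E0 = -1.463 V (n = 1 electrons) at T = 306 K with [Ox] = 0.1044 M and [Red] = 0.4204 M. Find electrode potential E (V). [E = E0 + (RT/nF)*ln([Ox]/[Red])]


Apply the Nernst equation: E = E0 + (RT/nF)*ln([Ox]/[Red])
Step 1: RT/nF = 8.314*306/(1*96485) = 0.02636766 V
Step 2: [Ox]/[Red] = 0.1044/0.4204 = 0.248335
Step 3: ln(0.248335) = -1.392977
Step 4: correction = 0.02636766 * -1.392977 = -0.0367 V
E = -1.463 + -0.0367 = -1.4997 V

-1.4997 V


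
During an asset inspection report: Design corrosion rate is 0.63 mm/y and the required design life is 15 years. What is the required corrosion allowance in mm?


Corrosion allowance = CR × design life
CA = 0.63 * 15 = 9.45 mm

9.45 mm


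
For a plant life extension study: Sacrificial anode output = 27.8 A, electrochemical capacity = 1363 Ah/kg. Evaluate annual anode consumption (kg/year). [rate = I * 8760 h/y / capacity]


Annual consumption = current * hours per year / capacity
Rate = 27.8 * 8760 / 1363 = 178.7 kg/year

178.7 kg/year


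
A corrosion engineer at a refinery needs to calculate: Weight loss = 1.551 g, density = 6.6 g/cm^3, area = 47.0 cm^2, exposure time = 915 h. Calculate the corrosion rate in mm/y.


Apply the mm/y weight-loss relation: CR = 87600 * W / (D * A * T)
Numerator: 87600 * 1.551 = 135867.6
Denominator: 6.6 * 47.0 * 915 = 283833.0
CR = 135867.6 / 283833.0 = 0.47869 mm/y

0.47869 mm/y


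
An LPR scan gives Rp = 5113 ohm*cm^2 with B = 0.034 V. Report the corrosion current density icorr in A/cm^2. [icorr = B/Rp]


Apply the Stern-Geary relation: icorr = B / Rp
icorr = 0.034 / 5113 = 6.65×10^-6 A/cm^2

6.65×10^-6 A/cm^2
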